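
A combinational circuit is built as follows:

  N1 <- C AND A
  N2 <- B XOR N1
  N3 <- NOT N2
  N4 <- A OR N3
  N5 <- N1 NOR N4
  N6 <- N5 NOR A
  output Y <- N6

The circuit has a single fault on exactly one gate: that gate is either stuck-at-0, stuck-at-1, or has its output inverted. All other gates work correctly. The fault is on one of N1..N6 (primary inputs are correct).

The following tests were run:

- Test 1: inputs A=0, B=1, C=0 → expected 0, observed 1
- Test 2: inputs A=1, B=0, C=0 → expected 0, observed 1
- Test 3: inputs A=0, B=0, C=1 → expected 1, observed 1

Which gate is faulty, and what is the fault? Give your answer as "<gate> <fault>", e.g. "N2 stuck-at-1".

N6 stuck-at-1

Fault-free values for test 1 (A=0, B=1, C=0): N1=0, N2=1, N3=0, N4=0, N5=1, N6=0, giving Y=0. Observed 1.
Test 1: faults giving observed 1 are {N1 stuck-at-1, N1 inverted output, N2 stuck-at-0, N2 inverted output, N3 stuck-at-1, N3 inverted output, N4 stuck-at-1, N4 inverted output, N5 stuck-at-0, N5 inverted output, N6 stuck-at-1, N6 inverted output}.
Test 2 (A=1, B=0, C=0): fault-free N1=0, N2=0, N3=1, N4=1, N5=0, N6=0 → 0; observed 1. Eliminates N1 stuck-at-1, N1 inverted output, N2 stuck-at-0, N2 inverted output, N3 stuck-at-1, N3 inverted output, N4 stuck-at-1, N4 inverted output, N5 stuck-at-0, N5 inverted output.
Test 3 (A=0, B=0, C=1): fault-free N1=0, N2=0, N3=1, N4=1, N5=0, N6=1 → 1; observed 1. Eliminates N6 inverted output.
Only N6 stuck-at-1 is consistent with every test.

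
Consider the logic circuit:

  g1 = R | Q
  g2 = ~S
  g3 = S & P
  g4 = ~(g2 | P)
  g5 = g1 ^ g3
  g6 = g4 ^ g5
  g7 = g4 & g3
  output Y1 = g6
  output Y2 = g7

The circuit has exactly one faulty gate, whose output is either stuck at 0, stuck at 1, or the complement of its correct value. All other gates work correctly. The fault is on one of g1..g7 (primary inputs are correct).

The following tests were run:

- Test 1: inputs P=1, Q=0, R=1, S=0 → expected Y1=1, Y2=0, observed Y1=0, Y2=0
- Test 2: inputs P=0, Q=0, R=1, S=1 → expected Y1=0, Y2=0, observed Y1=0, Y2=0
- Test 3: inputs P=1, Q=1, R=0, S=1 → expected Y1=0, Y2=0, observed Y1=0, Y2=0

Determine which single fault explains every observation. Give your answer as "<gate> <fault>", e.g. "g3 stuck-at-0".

Fault-free values for test 1 (P=1, Q=0, R=1, S=0): g1=1, g2=1, g3=0, g4=0, g5=1, g6=1, g7=0, giving Y1=1, Y2=0. Observed Y1=0, Y2=0.
Test 1: faults giving observed Y1=0, Y2=0 are {g1 stuck-at-0, g1 inverted output, g3 stuck-at-1, g3 inverted output, g4 stuck-at-1, g4 inverted output, g5 stuck-at-0, g5 inverted output, g6 stuck-at-0, g6 inverted output}.
Test 2 (P=0, Q=0, R=1, S=1): fault-free g1=1, g2=0, g3=0, g4=1, g5=1, g6=0, g7=0 → Y1=0, Y2=0; observed Y1=0, Y2=0. Eliminates g1 stuck-at-0, g1 inverted output, g3 stuck-at-1, g3 inverted output, g4 inverted output, g5 stuck-at-0, g5 inverted output, g6 inverted output.
Test 3 (P=1, Q=1, R=0, S=1): fault-free g1=1, g2=0, g3=1, g4=0, g5=0, g6=0, g7=0 → Y1=0, Y2=0; observed Y1=0, Y2=0. Eliminates g4 stuck-at-1.
Only g6 stuck-at-0 is consistent with every test.

g6 stuck-at-0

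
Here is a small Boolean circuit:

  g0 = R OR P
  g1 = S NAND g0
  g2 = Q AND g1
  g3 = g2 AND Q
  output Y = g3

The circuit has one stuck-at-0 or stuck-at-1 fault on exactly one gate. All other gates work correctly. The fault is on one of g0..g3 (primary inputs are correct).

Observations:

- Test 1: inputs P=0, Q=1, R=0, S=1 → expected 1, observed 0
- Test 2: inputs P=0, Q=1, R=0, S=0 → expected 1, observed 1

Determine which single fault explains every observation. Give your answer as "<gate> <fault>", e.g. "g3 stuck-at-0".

g0 stuck-at-1

Fault-free values for test 1 (P=0, Q=1, R=0, S=1): g0=0, g1=1, g2=1, g3=1, giving Y=1. Observed 0.
Test 1: faults giving observed 0 are {g0 stuck-at-1, g1 stuck-at-0, g2 stuck-at-0, g3 stuck-at-0}.
Test 2 (P=0, Q=1, R=0, S=0): fault-free g0=0, g1=1, g2=1, g3=1 → 1; observed 1. Eliminates g1 stuck-at-0, g2 stuck-at-0, g3 stuck-at-0.
Only g0 stuck-at-1 is consistent with every test.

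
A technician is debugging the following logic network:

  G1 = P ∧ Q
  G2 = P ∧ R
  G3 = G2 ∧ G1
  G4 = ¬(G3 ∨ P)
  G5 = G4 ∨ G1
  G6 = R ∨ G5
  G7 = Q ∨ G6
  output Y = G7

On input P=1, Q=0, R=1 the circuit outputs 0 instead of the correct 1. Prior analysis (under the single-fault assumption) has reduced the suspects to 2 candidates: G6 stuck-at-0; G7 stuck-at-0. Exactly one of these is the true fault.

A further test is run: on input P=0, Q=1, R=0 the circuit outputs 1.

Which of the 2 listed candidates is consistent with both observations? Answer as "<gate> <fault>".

Evaluate each candidate on input P=0, Q=1, R=0:
  G6 stuck-at-0: G1=0, G2=0, G3=0, G4=1, G5=1, G6=0 [stuck-at-0], G7=1 → 1 — matches
  G7 stuck-at-0: G1=0, G2=0, G3=0, G4=1, G5=1, G6=1, G7=0 [stuck-at-0] → 0 — eliminated
Only G6 stuck-at-0 reproduces the observed 1.

G6 stuck-at-0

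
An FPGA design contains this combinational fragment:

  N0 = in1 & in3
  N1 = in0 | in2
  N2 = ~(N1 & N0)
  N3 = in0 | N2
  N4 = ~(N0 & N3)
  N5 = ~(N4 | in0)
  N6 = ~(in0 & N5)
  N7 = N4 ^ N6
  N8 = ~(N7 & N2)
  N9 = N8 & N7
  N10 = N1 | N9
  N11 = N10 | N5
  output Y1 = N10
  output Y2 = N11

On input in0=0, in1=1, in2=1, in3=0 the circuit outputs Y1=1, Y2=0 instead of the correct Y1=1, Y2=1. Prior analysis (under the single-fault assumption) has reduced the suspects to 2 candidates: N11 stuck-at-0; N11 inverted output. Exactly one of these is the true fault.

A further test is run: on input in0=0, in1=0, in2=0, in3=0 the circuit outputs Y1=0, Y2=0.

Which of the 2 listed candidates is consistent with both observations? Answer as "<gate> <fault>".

Evaluate each candidate on input in0=0, in1=0, in2=0, in3=0:
  N11 stuck-at-0: N0=0, N1=0, N2=1, N3=1, N4=1, N5=0, N6=1, N7=0, N8=1, N9=0, N10=0, N11=0 [stuck-at-0] → Y1=0, Y2=0 — matches
  N11 inverted output: N0=0, N1=0, N2=1, N3=1, N4=1, N5=0, N6=1, N7=0, N8=1, N9=0, N10=0, N11=1 [inverted output] → Y1=0, Y2=1 — eliminated
Only N11 stuck-at-0 reproduces the observed Y1=0, Y2=0.

N11 stuck-at-0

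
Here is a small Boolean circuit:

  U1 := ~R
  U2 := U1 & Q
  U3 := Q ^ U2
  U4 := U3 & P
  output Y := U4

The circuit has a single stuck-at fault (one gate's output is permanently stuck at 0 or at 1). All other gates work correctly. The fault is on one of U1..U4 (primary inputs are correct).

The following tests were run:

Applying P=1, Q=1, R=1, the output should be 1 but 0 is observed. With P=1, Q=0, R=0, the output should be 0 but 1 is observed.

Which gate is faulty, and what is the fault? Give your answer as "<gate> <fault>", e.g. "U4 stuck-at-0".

U2 stuck-at-1

Fault-free values for test 1 (P=1, Q=1, R=1): U1=0, U2=0, U3=1, U4=1, giving Y=1. Observed 0.
Test 1: faults giving observed 0 are {U1 stuck-at-1, U2 stuck-at-1, U3 stuck-at-0, U4 stuck-at-0}.
Test 2 (P=1, Q=0, R=0): fault-free U1=1, U2=0, U3=0, U4=0 → 0; observed 1. Eliminates U1 stuck-at-1, U3 stuck-at-0, U4 stuck-at-0.
Only U2 stuck-at-1 is consistent with every test.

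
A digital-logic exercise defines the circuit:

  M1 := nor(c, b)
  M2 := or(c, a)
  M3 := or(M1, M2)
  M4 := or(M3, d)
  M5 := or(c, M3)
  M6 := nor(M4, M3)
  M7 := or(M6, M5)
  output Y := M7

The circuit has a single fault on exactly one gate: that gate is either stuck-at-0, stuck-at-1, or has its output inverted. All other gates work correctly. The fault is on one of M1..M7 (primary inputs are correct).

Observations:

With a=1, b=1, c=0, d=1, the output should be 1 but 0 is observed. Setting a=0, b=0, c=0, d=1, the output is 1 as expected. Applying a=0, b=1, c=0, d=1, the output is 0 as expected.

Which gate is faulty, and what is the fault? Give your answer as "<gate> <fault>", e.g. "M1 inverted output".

Fault-free values for test 1 (a=1, b=1, c=0, d=1): M1=0, M2=1, M3=1, M4=1, M5=1, M6=0, M7=1, giving Y=1. Observed 0.
Test 1: faults giving observed 0 are {M2 stuck-at-0, M2 inverted output, M3 stuck-at-0, M3 inverted output, M5 stuck-at-0, M5 inverted output, M7 stuck-at-0, M7 inverted output}.
Test 2 (a=0, b=0, c=0, d=1): fault-free M1=1, M2=0, M3=1, M4=1, M5=1, M6=0, M7=1 → 1; observed 1. Eliminates M3 stuck-at-0, M3 inverted output, M5 stuck-at-0, M5 inverted output, M7 stuck-at-0, M7 inverted output.
Test 3 (a=0, b=1, c=0, d=1): fault-free M1=0, M2=0, M3=0, M4=1, M5=0, M6=0, M7=0 → 0; observed 0. Eliminates M2 inverted output.
Only M2 stuck-at-0 is consistent with every test.

M2 stuck-at-0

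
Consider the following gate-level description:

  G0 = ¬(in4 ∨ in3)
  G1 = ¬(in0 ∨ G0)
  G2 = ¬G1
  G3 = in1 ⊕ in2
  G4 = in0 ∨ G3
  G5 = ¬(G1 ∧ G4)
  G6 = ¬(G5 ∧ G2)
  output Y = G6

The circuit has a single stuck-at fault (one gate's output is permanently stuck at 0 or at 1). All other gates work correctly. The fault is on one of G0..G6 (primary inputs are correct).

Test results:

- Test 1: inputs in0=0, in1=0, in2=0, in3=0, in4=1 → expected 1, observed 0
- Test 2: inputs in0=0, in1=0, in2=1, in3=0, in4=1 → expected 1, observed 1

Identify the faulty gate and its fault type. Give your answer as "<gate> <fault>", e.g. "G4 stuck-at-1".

G2 stuck-at-1

Fault-free values for test 1 (in0=0, in1=0, in2=0, in3=0, in4=1): G0=0, G1=1, G2=0, G3=0, G4=0, G5=1, G6=1, giving Y=1. Observed 0.
Test 1: faults giving observed 0 are {G0 stuck-at-1, G1 stuck-at-0, G2 stuck-at-1, G6 stuck-at-0}.
Test 2 (in0=0, in1=0, in2=1, in3=0, in4=1): fault-free G0=0, G1=1, G2=0, G3=1, G4=1, G5=0, G6=1 → 1; observed 1. Eliminates G0 stuck-at-1, G1 stuck-at-0, G6 stuck-at-0.
Only G2 stuck-at-1 is consistent with every test.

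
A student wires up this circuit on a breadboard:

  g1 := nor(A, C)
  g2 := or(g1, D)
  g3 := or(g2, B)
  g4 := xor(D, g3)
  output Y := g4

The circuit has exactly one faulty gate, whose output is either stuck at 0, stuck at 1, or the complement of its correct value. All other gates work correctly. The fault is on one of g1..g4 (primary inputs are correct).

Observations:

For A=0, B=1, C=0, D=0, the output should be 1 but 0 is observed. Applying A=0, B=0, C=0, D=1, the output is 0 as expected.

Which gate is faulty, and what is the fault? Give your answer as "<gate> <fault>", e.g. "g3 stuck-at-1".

g4 stuck-at-0

Fault-free values for test 1 (A=0, B=1, C=0, D=0): g1=1, g2=1, g3=1, g4=1, giving Y=1. Observed 0.
Test 1: faults giving observed 0 are {g3 stuck-at-0, g3 inverted output, g4 stuck-at-0, g4 inverted output}.
Test 2 (A=0, B=0, C=0, D=1): fault-free g1=1, g2=1, g3=1, g4=0 → 0; observed 0. Eliminates g3 stuck-at-0, g3 inverted output, g4 inverted output.
Only g4 stuck-at-0 is consistent with every test.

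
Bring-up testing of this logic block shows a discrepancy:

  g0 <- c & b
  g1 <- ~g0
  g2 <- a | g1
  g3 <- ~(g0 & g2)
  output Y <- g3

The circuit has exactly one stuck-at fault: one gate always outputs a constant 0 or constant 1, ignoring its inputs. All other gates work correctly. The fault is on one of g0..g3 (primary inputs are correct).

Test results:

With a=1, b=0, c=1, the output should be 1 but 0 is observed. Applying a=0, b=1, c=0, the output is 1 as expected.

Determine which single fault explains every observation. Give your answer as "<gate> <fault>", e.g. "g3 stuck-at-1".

Fault-free values for test 1 (a=1, b=0, c=1): g0=0, g1=1, g2=1, g3=1, giving Y=1. Observed 0.
Test 1: faults giving observed 0 are {g0 stuck-at-1, g3 stuck-at-0}.
Test 2 (a=0, b=1, c=0): fault-free g0=0, g1=1, g2=1, g3=1 → 1; observed 1. Eliminates g3 stuck-at-0.
Only g0 stuck-at-1 is consistent with every test.

g0 stuck-at-1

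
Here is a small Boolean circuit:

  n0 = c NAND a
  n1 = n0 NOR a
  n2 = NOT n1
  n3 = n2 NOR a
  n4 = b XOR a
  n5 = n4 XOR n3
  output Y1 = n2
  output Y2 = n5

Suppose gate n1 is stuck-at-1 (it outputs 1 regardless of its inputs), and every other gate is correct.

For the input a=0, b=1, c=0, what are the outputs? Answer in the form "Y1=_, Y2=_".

Y1=0, Y2=0

Propagate with n1 forced: n0=1, n1=1 [stuck-at-1], n2=0, n3=1, n4=1, n5=0.
So the outputs are Y1=0, Y2=0. (Without the fault they would be Y1=1, Y2=1.)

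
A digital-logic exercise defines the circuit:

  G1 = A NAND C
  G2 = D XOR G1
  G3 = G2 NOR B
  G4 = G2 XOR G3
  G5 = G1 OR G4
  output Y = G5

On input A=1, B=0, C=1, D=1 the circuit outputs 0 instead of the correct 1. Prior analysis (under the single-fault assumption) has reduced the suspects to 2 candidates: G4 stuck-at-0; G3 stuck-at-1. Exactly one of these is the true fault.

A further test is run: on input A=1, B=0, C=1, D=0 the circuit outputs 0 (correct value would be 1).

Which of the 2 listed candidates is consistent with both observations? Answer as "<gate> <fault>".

Evaluate each candidate on input A=1, B=0, C=1, D=0:
  G4 stuck-at-0: G1=0, G2=0, G3=1, G4=0 [stuck-at-0], G5=0 → 0 — matches
  G3 stuck-at-1: G1=0, G2=0, G3=1 [stuck-at-1], G4=1, G5=1 → 1 — eliminated
Only G4 stuck-at-0 reproduces the observed 0.

G4 stuck-at-0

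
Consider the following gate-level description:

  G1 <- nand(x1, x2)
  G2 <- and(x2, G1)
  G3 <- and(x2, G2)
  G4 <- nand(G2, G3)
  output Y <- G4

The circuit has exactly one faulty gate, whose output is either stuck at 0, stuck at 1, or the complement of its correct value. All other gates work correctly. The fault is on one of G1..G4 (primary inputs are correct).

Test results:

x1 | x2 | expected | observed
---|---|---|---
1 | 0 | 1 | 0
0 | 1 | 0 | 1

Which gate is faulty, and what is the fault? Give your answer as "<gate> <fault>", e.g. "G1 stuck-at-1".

Fault-free values for test 1 (x1=1, x2=0): G1=1, G2=0, G3=0, G4=1, giving Y=1. Observed 0.
Test 1: faults giving observed 0 are {G4 stuck-at-0, G4 inverted output}.
Test 2 (x1=0, x2=1): fault-free G1=1, G2=1, G3=1, G4=0 → 0; observed 1. Eliminates G4 stuck-at-0.
Only G4 inverted output is consistent with every test.

G4 inverted output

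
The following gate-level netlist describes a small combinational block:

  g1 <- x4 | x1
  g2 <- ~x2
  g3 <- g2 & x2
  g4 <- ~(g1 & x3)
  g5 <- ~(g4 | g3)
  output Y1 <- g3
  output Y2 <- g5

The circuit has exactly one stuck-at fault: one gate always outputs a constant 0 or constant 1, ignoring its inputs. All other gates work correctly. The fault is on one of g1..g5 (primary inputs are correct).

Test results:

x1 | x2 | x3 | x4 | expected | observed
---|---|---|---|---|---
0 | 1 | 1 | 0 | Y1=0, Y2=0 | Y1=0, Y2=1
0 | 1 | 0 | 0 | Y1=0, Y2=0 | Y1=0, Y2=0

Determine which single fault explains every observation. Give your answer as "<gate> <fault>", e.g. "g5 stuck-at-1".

Fault-free values for test 1 (x1=0, x2=1, x3=1, x4=0): g1=0, g2=0, g3=0, g4=1, g5=0, giving Y1=0, Y2=0. Observed Y1=0, Y2=1.
Test 1: faults giving observed Y1=0, Y2=1 are {g1 stuck-at-1, g4 stuck-at-0, g5 stuck-at-1}.
Test 2 (x1=0, x2=1, x3=0, x4=0): fault-free g1=0, g2=0, g3=0, g4=1, g5=0 → Y1=0, Y2=0; observed Y1=0, Y2=0. Eliminates g4 stuck-at-0, g5 stuck-at-1.
Only g1 stuck-at-1 is consistent with every test.

g1 stuck-at-1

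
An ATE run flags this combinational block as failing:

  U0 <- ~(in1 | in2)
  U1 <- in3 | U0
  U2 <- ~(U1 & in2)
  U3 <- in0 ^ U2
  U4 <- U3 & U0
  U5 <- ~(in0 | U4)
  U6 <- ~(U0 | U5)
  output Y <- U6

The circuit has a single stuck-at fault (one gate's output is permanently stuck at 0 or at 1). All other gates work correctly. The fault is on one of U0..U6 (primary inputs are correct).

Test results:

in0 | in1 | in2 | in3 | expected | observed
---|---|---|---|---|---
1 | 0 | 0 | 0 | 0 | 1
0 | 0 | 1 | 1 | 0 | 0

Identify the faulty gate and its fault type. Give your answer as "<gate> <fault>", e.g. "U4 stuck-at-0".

Fault-free values for test 1 (in0=1, in1=0, in2=0, in3=0): U0=1, U1=1, U2=1, U3=0, U4=0, U5=0, U6=0, giving Y=0. Observed 1.
Test 1: faults giving observed 1 are {U0 stuck-at-0, U6 stuck-at-1}.
Test 2 (in0=0, in1=0, in2=1, in3=1): fault-free U0=0, U1=1, U2=0, U3=0, U4=0, U5=1, U6=0 → 0; observed 0. Eliminates U6 stuck-at-1.
Only U0 stuck-at-0 is consistent with every test.

U0 stuck-at-0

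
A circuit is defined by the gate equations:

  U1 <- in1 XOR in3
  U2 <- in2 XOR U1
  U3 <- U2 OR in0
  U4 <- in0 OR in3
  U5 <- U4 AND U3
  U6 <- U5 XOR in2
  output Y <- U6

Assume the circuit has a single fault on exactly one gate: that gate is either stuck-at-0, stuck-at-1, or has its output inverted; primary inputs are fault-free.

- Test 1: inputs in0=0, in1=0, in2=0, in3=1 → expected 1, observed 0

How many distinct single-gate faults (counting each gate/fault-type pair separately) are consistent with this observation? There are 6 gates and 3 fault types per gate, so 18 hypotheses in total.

12

Fault-free: U1=1, U2=1, U3=1, U4=1, U5=1, U6=1 → 1. Observed 0.
  U1: stuck-at-0, inverted output ✓; others ✗
  U2: stuck-at-0, inverted output ✓; others ✗
  U3: stuck-at-0, inverted output ✓; others ✗
  U4: stuck-at-0, inverted output ✓; others ✗
  U5: stuck-at-0, inverted output ✓; others ✗
  U6: stuck-at-0, inverted output ✓; others ✗
Consistent faults: {U1 stuck-at-0, U1 inverted output, U2 stuck-at-0, U2 inverted output, U3 stuck-at-0, U3 inverted output, U4 stuck-at-0, U4 inverted output, U5 stuck-at-0, U5 inverted output, U6 stuck-at-0, U6 inverted output} — 12 in all.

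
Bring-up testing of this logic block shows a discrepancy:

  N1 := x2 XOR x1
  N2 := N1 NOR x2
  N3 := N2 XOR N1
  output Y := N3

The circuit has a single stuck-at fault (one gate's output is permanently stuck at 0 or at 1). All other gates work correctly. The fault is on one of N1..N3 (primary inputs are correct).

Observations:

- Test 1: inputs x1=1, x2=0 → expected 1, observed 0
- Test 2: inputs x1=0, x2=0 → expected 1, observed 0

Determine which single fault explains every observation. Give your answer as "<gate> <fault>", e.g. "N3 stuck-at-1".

Fault-free values for test 1 (x1=1, x2=0): N1=1, N2=0, N3=1, giving Y=1. Observed 0.
Test 1: faults giving observed 0 are {N2 stuck-at-1, N3 stuck-at-0}.
Test 2 (x1=0, x2=0): fault-free N1=0, N2=1, N3=1 → 1; observed 0. Eliminates N2 stuck-at-1.
Only N3 stuck-at-0 is consistent with every test.

N3 stuck-at-0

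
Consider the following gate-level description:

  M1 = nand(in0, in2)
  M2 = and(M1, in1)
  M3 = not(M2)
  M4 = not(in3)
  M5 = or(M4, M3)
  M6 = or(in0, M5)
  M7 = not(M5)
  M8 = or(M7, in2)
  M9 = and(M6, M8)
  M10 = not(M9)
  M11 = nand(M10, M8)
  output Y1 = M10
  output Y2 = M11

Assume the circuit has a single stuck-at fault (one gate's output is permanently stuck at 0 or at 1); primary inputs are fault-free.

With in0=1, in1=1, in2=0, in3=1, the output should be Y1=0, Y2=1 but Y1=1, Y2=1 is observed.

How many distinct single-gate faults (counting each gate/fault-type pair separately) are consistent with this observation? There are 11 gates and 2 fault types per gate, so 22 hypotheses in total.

7

Fault-free: M1=1, M2=1, M3=0, M4=0, M5=0, M6=1, M7=1, M8=1, M9=1, M10=0, M11=1 → Y1=0, Y2=1. Observed Y1=1, Y2=1.
  M1: stuck-at-0 ✓; others ✗
  M2: stuck-at-0 ✓; others ✗
  M3: stuck-at-1 ✓; others ✗
  M4: stuck-at-1 ✓; others ✗
  M5: stuck-at-1 ✓; others ✗
  M6: none of the 2 fault types match ✗
  M7: stuck-at-0 ✓; others ✗
  M8: stuck-at-0 ✓; others ✗
  M9: none of the 2 fault types match ✗
  M10: none of the 2 fault types match ✗
  M11: none of the 2 fault types match ✗
Consistent faults: {M1 stuck-at-0, M2 stuck-at-0, M3 stuck-at-1, M4 stuck-at-1, M5 stuck-at-1, M7 stuck-at-0, M8 stuck-at-0} — 7 in all.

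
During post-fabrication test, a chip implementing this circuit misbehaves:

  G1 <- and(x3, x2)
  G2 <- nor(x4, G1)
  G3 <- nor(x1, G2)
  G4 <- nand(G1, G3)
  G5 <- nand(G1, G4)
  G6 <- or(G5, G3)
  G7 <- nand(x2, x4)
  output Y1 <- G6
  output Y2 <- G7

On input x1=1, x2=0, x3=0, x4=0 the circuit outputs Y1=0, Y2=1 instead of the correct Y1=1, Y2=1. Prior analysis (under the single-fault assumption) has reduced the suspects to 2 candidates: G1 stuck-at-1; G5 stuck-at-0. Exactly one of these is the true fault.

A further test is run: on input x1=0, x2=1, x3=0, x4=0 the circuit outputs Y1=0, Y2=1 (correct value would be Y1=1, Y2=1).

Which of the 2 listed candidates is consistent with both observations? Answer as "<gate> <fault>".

Evaluate each candidate on input x1=0, x2=1, x3=0, x4=0:
  G1 stuck-at-1: G1=1 [stuck-at-1], G2=0, G3=1, G4=0, G5=1, G6=1, G7=1 → Y1=1, Y2=1 — eliminated
  G5 stuck-at-0: G1=0, G2=1, G3=0, G4=1, G5=0 [stuck-at-0], G6=0, G7=1 → Y1=0, Y2=1 — matches
Only G5 stuck-at-0 reproduces the observed Y1=0, Y2=1.

G5 stuck-at-0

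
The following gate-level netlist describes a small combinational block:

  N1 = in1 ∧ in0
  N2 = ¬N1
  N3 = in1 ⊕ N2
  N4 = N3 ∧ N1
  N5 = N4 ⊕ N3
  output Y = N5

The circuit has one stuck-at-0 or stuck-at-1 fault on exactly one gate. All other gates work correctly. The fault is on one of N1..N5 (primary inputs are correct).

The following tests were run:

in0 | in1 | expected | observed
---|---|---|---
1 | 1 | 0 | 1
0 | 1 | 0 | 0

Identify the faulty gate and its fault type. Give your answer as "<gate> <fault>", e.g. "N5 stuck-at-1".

N4 stuck-at-0

Fault-free values for test 1 (in0=1, in1=1): N1=1, N2=0, N3=1, N4=1, N5=0, giving Y=0. Observed 1.
Test 1: faults giving observed 1 are {N4 stuck-at-0, N5 stuck-at-1}.
Test 2 (in0=0, in1=1): fault-free N1=0, N2=1, N3=0, N4=0, N5=0 → 0; observed 0. Eliminates N5 stuck-at-1.
Only N4 stuck-at-0 is consistent with every test.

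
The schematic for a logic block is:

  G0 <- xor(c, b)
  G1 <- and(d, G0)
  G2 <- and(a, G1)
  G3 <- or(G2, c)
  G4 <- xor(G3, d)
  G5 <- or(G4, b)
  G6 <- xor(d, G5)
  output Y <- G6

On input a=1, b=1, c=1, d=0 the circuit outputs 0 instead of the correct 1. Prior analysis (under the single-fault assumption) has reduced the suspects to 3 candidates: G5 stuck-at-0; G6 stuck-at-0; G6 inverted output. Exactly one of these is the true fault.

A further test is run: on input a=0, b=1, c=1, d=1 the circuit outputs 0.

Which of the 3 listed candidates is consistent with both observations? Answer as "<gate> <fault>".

Evaluate each candidate on input a=0, b=1, c=1, d=1:
  G5 stuck-at-0: G0=0, G1=0, G2=0, G3=1, G4=0, G5=0 [stuck-at-0], G6=1 → 1 — eliminated
  G6 stuck-at-0: G0=0, G1=0, G2=0, G3=1, G4=0, G5=1, G6=0 [stuck-at-0] → 0 — matches
  G6 inverted output: G0=0, G1=0, G2=0, G3=1, G4=0, G5=1, G6=1 [inverted output] → 1 — eliminated
Only G6 stuck-at-0 reproduces the observed 0.

G6 stuck-at-0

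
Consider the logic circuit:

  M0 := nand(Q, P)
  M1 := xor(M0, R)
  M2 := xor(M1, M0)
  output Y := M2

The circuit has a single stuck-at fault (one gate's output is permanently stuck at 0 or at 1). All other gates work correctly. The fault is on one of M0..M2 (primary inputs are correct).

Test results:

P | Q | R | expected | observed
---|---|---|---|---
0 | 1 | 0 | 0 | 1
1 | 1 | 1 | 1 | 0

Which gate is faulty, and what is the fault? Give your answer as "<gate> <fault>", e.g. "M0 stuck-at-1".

M1 stuck-at-0

Fault-free values for test 1 (P=0, Q=1, R=0): M0=1, M1=1, M2=0, giving Y=0. Observed 1.
Test 1: faults giving observed 1 are {M1 stuck-at-0, M2 stuck-at-1}.
Test 2 (P=1, Q=1, R=1): fault-free M0=0, M1=1, M2=1 → 1; observed 0. Eliminates M2 stuck-at-1.
Only M1 stuck-at-0 is consistent with every test.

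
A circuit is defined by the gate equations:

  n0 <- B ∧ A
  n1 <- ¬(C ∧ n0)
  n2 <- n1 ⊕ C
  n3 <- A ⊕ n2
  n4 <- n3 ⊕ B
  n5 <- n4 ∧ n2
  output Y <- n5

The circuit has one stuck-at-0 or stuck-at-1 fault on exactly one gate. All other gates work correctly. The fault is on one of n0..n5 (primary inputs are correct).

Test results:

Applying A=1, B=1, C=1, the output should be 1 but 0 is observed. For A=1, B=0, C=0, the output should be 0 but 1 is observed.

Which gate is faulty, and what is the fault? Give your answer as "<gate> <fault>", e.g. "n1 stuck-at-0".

n3 stuck-at-1

Fault-free values for test 1 (A=1, B=1, C=1): n0=1, n1=0, n2=1, n3=0, n4=1, n5=1, giving Y=1. Observed 0.
Test 1: faults giving observed 0 are {n0 stuck-at-0, n1 stuck-at-1, n2 stuck-at-0, n3 stuck-at-1, n4 stuck-at-0, n5 stuck-at-0}.
Test 2 (A=1, B=0, C=0): fault-free n0=0, n1=1, n2=1, n3=0, n4=0, n5=0 → 0; observed 1. Eliminates n0 stuck-at-0, n1 stuck-at-1, n2 stuck-at-0, n4 stuck-at-0, n5 stuck-at-0.
Only n3 stuck-at-1 is consistent with every test.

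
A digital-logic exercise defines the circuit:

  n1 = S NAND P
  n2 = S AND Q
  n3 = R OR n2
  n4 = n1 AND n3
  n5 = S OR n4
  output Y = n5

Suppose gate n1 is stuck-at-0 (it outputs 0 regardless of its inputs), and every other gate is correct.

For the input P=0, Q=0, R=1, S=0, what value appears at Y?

0

Propagate with n1 forced: n1=0 [stuck-at-0], n2=0, n3=1, n4=0, n5=0.
So Y = 0. (Without the fault it would be 1.)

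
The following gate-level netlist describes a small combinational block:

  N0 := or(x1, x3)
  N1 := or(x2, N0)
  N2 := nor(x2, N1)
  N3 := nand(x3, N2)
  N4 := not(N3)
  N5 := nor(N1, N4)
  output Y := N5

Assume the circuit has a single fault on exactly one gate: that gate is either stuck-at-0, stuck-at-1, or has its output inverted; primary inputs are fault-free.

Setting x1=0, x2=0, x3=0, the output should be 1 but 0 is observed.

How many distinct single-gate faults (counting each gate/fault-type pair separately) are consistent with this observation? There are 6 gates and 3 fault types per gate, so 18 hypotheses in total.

10

Fault-free: N0=0, N1=0, N2=1, N3=1, N4=0, N5=1 → 1. Observed 0.
  N0: stuck-at-1, inverted output ✓; others ✗
  N1: stuck-at-1, inverted output ✓; others ✗
  N2: none of the 3 fault types match ✗
  N3: stuck-at-0, inverted output ✓; others ✗
  N4: stuck-at-1, inverted output ✓; others ✗
  N5: stuck-at-0, inverted output ✓; others ✗
Consistent faults: {N0 stuck-at-1, N0 inverted output, N1 stuck-at-1, N1 inverted output, N3 stuck-at-0, N3 inverted output, N4 stuck-at-1, N4 inverted output, N5 stuck-at-0, N5 inverted output} — 10 in all.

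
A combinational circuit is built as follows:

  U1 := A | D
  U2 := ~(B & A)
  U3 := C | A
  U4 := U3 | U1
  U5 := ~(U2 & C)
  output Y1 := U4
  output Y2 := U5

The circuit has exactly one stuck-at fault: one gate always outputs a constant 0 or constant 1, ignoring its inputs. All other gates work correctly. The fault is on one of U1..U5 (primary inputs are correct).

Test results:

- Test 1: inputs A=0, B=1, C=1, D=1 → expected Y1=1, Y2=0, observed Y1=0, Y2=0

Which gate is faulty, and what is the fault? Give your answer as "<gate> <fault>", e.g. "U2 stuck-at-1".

Fault-free values for test 1 (A=0, B=1, C=1, D=1): U1=1, U2=1, U3=1, U4=1, U5=0, giving Y1=1, Y2=0. Observed Y1=0, Y2=0.
Test 1: faults giving observed Y1=0, Y2=0 are {U4 stuck-at-0}.
Only U4 stuck-at-0 is consistent with every test.

U4 stuck-at-0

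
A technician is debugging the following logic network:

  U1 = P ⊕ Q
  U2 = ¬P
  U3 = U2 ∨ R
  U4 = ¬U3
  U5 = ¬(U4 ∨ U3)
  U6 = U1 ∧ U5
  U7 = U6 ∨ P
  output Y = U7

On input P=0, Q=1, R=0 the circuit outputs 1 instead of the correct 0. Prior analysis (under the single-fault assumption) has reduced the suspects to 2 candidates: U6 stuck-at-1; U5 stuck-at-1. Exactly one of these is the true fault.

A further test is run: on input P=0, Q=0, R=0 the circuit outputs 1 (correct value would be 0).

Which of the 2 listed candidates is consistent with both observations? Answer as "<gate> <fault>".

Evaluate each candidate on input P=0, Q=0, R=0:
  U6 stuck-at-1: U1=0, U2=1, U3=1, U4=0, U5=0, U6=1 [stuck-at-1], U7=1 → 1 — matches
  U5 stuck-at-1: U1=0, U2=1, U3=1, U4=0, U5=1 [stuck-at-1], U6=0, U7=0 → 0 — eliminated
Only U6 stuck-at-1 reproduces the observed 1.

U6 stuck-at-1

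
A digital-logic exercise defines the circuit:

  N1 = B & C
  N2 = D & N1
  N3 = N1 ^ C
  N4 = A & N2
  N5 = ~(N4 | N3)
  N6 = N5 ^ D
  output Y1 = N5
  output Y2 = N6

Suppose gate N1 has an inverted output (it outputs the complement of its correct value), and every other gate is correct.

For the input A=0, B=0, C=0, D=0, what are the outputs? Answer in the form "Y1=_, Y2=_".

Propagate with N1 forced: N1=1 [inverted output], N2=0, N3=1, N4=0, N5=0, N6=0.
So the outputs are Y1=0, Y2=0. (Without the fault they would be Y1=1, Y2=1.)

Y1=0, Y2=0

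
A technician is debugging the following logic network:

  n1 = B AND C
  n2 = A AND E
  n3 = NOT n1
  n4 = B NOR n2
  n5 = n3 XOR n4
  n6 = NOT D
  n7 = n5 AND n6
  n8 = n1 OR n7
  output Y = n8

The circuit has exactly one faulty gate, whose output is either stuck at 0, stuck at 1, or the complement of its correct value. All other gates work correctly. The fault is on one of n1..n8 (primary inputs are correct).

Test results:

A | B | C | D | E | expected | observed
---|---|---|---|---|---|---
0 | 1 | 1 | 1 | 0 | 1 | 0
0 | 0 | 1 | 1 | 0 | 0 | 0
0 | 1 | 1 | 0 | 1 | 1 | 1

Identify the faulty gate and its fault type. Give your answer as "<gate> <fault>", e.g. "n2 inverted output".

n1 stuck-at-0

Fault-free values for test 1 (A=0, B=1, C=1, D=1, E=0): n1=1, n2=0, n3=0, n4=0, n5=0, n6=0, n7=0, n8=1, giving Y=1. Observed 0.
Test 1: faults giving observed 0 are {n1 stuck-at-0, n1 inverted output, n8 stuck-at-0, n8 inverted output}.
Test 2 (A=0, B=0, C=1, D=1, E=0): fault-free n1=0, n2=0, n3=1, n4=1, n5=0, n6=0, n7=0, n8=0 → 0; observed 0. Eliminates n1 inverted output, n8 inverted output.
Test 3 (A=0, B=1, C=1, D=0, E=1): fault-free n1=1, n2=0, n3=0, n4=0, n5=0, n6=1, n7=0, n8=1 → 1; observed 1. Eliminates n8 stuck-at-0.
Only n1 stuck-at-0 is consistent with every test.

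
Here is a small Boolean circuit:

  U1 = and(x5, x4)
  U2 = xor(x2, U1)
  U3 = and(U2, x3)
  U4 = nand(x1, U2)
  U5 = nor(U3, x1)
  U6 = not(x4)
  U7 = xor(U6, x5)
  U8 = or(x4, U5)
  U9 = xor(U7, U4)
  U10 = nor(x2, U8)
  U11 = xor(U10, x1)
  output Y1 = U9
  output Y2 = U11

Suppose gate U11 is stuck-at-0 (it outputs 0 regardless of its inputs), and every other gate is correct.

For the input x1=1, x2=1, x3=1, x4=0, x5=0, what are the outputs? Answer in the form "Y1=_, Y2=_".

Y1=1, Y2=0

Propagate with U11 forced: U1=0, U2=1, U3=1, U4=0, U5=0, U6=1, U7=1, U8=0, U9=1, U10=0, U11=0 [stuck-at-0].
So the outputs are Y1=1, Y2=0. (Without the fault they would be Y1=1, Y2=1.)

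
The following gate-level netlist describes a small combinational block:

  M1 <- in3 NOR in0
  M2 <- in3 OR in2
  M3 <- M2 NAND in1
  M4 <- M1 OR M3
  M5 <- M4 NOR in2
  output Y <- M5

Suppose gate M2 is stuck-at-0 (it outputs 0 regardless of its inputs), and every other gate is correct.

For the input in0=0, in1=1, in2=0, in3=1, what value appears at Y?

Propagate with M2 forced: M1=0, M2=0 [stuck-at-0], M3=1, M4=1, M5=0.
So Y = 0. (Without the fault it would be 1.)

0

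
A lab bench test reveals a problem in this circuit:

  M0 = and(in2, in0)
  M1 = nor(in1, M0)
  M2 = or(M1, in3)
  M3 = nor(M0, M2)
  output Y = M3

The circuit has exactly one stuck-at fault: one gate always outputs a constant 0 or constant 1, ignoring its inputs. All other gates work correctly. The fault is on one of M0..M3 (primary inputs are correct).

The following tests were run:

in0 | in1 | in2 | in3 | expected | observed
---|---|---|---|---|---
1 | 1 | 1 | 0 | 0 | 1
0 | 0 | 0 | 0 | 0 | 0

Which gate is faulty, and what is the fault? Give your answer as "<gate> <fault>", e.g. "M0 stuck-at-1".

Fault-free values for test 1 (in0=1, in1=1, in2=1, in3=0): M0=1, M1=0, M2=0, M3=0, giving Y=0. Observed 1.
Test 1: faults giving observed 1 are {M0 stuck-at-0, M3 stuck-at-1}.
Test 2 (in0=0, in1=0, in2=0, in3=0): fault-free M0=0, M1=1, M2=1, M3=0 → 0; observed 0. Eliminates M3 stuck-at-1.
Only M0 stuck-at-0 is consistent with every test.

M0 stuck-at-0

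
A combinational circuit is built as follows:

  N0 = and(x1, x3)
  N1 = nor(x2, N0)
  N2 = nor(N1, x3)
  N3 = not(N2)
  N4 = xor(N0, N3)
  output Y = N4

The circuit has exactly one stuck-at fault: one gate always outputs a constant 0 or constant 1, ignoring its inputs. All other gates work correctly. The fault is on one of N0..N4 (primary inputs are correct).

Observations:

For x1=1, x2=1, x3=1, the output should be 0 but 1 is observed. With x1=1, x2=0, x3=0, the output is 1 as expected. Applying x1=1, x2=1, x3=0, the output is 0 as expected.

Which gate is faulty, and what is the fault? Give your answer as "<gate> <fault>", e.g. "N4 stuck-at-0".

N0 stuck-at-0

Fault-free values for test 1 (x1=1, x2=1, x3=1): N0=1, N1=0, N2=0, N3=1, N4=0, giving Y=0. Observed 1.
Test 1: faults giving observed 1 are {N0 stuck-at-0, N2 stuck-at-1, N3 stuck-at-0, N4 stuck-at-1}.
Test 2 (x1=1, x2=0, x3=0): fault-free N0=0, N1=1, N2=0, N3=1, N4=1 → 1; observed 1. Eliminates N2 stuck-at-1, N3 stuck-at-0.
Test 3 (x1=1, x2=1, x3=0): fault-free N0=0, N1=0, N2=1, N3=0, N4=0 → 0; observed 0. Eliminates N4 stuck-at-1.
Only N0 stuck-at-0 is consistent with every test.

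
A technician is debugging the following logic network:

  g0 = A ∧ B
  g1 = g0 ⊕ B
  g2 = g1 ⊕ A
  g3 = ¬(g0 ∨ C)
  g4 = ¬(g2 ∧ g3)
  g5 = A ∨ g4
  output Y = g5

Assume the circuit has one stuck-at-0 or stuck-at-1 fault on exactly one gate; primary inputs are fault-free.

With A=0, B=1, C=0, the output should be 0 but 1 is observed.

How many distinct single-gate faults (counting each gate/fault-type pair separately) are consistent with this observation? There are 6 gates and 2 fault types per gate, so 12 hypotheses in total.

6

Fault-free: g0=0, g1=1, g2=1, g3=1, g4=0, g5=0 → 0. Observed 1.
  g0 stuck-at-0: output 0 ✗
  g0 stuck-at-1: output 1 ✓
  g1 stuck-at-0: output 1 ✓
  g1 stuck-at-1: output 0 ✗
  g2 stuck-at-0: output 1 ✓
  g2 stuck-at-1: output 0 ✗
  g3 stuck-at-0: output 1 ✓
  g3 stuck-at-1: output 0 ✗
  g4 stuck-at-0: output 0 ✗
  g4 stuck-at-1: output 1 ✓
  g5 stuck-at-0: output 0 ✗
  g5 stuck-at-1: output 1 ✓
Consistent faults: {g0 stuck-at-1, g1 stuck-at-0, g2 stuck-at-0, g3 stuck-at-0, g4 stuck-at-1, g5 stuck-at-1} — 6 in all.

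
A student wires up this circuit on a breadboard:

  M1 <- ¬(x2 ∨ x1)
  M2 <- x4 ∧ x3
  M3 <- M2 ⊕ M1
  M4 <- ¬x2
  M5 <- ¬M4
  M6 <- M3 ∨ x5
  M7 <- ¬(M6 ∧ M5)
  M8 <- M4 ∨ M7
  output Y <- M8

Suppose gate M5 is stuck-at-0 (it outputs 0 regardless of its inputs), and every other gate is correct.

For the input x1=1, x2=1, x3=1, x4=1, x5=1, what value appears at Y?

Propagate with M5 forced: M1=0, M2=1, M3=1, M4=0, M5=0 [stuck-at-0], M6=1, M7=1, M8=1.
So Y = 1. (Without the fault it would be 0.)

1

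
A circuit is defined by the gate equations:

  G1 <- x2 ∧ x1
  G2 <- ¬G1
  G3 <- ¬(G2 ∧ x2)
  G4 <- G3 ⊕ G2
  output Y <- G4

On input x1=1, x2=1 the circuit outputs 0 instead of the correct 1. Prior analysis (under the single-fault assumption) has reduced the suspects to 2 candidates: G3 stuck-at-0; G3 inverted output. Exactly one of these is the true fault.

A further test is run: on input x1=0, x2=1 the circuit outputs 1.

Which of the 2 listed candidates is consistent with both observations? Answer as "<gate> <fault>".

G3 stuck-at-0

Evaluate each candidate on input x1=0, x2=1:
  G3 stuck-at-0: G1=0, G2=1, G3=0 [stuck-at-0], G4=1 → 1 — matches
  G3 inverted output: G1=0, G2=1, G3=1 [inverted output], G4=0 → 0 — eliminated
Only G3 stuck-at-0 reproduces the observed 1.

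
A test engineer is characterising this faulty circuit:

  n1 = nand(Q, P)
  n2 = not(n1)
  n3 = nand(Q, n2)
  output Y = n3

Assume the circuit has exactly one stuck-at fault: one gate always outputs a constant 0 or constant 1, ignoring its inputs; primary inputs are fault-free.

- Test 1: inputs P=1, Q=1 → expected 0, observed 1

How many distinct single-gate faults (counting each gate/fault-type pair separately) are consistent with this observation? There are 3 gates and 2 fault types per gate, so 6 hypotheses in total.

Fault-free: n1=0, n2=1, n3=0 → 0. Observed 1.
  n1 stuck-at-0: output 0 ✗
  n1 stuck-at-1: output 1 ✓
  n2 stuck-at-0: output 1 ✓
  n2 stuck-at-1: output 0 ✗
  n3 stuck-at-0: output 0 ✗
  n3 stuck-at-1: output 1 ✓
Consistent faults: {n1 stuck-at-1, n2 stuck-at-0, n3 stuck-at-1} — 3 in all.

3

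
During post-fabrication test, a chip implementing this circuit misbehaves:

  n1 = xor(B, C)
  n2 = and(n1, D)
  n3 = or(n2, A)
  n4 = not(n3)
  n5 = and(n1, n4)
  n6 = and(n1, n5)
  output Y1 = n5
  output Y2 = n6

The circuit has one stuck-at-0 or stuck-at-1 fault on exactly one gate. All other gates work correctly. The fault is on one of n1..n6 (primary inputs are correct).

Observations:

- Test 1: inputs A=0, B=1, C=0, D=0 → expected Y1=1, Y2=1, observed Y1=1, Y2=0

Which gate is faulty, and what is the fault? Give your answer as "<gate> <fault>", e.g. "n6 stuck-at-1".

Fault-free values for test 1 (A=0, B=1, C=0, D=0): n1=1, n2=0, n3=0, n4=1, n5=1, n6=1, giving Y1=1, Y2=1. Observed Y1=1, Y2=0.
Test 1: faults giving observed Y1=1, Y2=0 are {n6 stuck-at-0}.
Only n6 stuck-at-0 is consistent with every test.

n6 stuck-at-0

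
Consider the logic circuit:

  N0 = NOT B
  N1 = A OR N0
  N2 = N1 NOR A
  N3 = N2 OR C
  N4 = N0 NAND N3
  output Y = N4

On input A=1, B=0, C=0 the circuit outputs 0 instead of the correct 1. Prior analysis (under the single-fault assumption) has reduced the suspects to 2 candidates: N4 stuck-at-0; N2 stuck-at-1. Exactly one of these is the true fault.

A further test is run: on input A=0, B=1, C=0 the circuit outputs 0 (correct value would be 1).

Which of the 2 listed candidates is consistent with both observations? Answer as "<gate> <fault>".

N4 stuck-at-0

Evaluate each candidate on input A=0, B=1, C=0:
  N4 stuck-at-0: N0=0, N1=0, N2=1, N3=1, N4=0 [stuck-at-0] → 0 — matches
  N2 stuck-at-1: N0=0, N1=0, N2=1 [stuck-at-1], N3=1, N4=1 → 1 — eliminated
Only N4 stuck-at-0 reproduces the observed 0.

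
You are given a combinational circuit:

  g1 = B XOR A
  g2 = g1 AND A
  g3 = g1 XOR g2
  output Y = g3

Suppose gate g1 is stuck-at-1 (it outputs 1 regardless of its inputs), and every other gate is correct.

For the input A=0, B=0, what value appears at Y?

Propagate with g1 forced: g1=1 [stuck-at-1], g2=0, g3=1.
So Y = 1. (Without the fault it would be 0.)

1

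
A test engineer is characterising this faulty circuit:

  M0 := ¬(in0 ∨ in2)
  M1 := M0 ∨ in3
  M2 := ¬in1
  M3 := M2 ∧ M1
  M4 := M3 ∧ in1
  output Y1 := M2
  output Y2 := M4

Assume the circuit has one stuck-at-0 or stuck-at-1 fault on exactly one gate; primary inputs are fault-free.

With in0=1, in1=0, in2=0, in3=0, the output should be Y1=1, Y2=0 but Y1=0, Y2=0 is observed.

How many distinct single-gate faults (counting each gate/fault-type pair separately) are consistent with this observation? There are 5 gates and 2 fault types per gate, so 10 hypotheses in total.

Fault-free: M0=0, M1=0, M2=1, M3=0, M4=0 → Y1=1, Y2=0. Observed Y1=0, Y2=0.
  M0 stuck-at-0: output Y1=1, Y2=0 ✗
  M0 stuck-at-1: output Y1=1, Y2=0 ✗
  M1 stuck-at-0: output Y1=1, Y2=0 ✗
  M1 stuck-at-1: output Y1=1, Y2=0 ✗
  M2 stuck-at-0: output Y1=0, Y2=0 ✓
  M2 stuck-at-1: output Y1=1, Y2=0 ✗
  M3 stuck-at-0: output Y1=1, Y2=0 ✗
  M3 stuck-at-1: output Y1=1, Y2=0 ✗
  M4 stuck-at-0: output Y1=1, Y2=0 ✗
  M4 stuck-at-1: output Y1=1, Y2=1 ✗
Consistent faults: {M2 stuck-at-0} — 1 in all.

1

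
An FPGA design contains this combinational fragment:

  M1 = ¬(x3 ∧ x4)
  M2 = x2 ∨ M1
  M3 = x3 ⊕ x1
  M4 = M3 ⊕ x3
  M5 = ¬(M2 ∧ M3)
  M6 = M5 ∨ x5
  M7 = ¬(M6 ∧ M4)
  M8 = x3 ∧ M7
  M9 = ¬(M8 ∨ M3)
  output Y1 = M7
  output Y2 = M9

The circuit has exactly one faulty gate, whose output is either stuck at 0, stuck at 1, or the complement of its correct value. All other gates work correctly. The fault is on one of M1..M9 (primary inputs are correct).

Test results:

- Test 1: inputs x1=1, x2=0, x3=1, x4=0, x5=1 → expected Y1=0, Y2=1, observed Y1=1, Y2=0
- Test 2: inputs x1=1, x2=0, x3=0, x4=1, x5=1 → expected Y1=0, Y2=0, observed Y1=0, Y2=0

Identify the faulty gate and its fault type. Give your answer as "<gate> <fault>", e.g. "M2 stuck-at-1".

Fault-free values for test 1 (x1=1, x2=0, x3=1, x4=0, x5=1): M1=1, M2=1, M3=0, M4=1, M5=1, M6=1, M7=0, M8=0, M9=1, giving Y1=0, Y2=1. Observed Y1=1, Y2=0.
Test 1: faults giving observed Y1=1, Y2=0 are {M3 stuck-at-1, M3 inverted output, M4 stuck-at-0, M4 inverted output, M6 stuck-at-0, M6 inverted output, M7 stuck-at-1, M7 inverted output}.
Test 2 (x1=1, x2=0, x3=0, x4=1, x5=1): fault-free M1=1, M2=1, M3=1, M4=1, M5=0, M6=1, M7=0, M8=0, M9=0 → Y1=0, Y2=0; observed Y1=0, Y2=0. Eliminates M3 inverted output, M4 stuck-at-0, M4 inverted output, M6 stuck-at-0, M6 inverted output, M7 stuck-at-1, M7 inverted output.
Only M3 stuck-at-1 is consistent with every test.

M3 stuck-at-1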